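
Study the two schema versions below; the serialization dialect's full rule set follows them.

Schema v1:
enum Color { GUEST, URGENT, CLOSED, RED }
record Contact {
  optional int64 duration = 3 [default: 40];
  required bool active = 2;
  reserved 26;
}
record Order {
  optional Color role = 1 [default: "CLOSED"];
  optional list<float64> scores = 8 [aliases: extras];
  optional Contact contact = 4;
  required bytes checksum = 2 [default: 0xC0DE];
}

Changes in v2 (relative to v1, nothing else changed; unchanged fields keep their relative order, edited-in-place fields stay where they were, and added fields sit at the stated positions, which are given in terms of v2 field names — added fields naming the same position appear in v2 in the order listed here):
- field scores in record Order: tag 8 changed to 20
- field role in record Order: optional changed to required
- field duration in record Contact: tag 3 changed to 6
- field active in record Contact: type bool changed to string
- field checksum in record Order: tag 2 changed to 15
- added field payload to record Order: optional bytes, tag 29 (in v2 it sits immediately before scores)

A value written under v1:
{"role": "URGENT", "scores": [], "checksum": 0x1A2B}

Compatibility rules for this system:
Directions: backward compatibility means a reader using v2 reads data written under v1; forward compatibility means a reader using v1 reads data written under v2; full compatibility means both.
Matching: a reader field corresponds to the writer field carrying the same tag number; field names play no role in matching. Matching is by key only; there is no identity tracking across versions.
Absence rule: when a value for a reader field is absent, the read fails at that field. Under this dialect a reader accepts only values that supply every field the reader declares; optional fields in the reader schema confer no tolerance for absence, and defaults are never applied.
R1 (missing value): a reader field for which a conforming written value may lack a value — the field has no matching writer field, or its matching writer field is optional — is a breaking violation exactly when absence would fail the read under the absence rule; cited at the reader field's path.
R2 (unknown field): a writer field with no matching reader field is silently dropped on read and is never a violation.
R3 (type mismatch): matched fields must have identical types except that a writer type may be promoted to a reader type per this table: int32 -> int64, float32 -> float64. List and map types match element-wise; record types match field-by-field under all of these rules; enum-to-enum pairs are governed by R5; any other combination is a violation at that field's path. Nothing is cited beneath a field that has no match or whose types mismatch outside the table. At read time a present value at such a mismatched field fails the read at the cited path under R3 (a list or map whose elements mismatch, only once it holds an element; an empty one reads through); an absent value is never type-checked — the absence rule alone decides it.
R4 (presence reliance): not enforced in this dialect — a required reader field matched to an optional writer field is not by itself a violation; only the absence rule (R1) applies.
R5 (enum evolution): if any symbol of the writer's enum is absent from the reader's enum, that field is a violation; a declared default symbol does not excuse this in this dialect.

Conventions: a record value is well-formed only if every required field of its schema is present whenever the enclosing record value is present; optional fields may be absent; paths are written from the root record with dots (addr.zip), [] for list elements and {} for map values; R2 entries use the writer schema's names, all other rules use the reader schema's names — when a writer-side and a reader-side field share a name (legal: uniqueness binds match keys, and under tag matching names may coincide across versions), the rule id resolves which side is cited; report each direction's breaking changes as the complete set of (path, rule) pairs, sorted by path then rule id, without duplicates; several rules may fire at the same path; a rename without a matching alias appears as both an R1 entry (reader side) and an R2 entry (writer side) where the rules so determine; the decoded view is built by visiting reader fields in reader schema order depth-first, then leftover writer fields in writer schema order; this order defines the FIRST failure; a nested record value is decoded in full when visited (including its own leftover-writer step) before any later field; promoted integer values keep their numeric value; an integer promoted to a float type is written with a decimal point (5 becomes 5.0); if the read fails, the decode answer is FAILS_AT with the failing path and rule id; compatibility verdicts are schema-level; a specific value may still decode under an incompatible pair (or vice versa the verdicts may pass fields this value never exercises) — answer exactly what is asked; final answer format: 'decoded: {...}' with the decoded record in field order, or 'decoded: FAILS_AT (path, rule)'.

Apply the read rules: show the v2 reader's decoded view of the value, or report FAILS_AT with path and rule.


each type pair in Order: writer, then reader
decode (reader v2):
  role := "URGENT"
  read fails at payload under R1 (no fill)
  => FAILS_AT (payload, R1)
the rest of the Order diff is inert for this question:
  field scores in record Order: tag 8 changed to 20 -> inert under this dialect — no rule fires on Order and the result does not move
  field role in record Order: optional changed to required -> shifts the Order verdicts, not this decode
  field duration in record Contact: tag 3 changed to 6 -> inert under this dialect — no rule fires on Order and the result does not move
  field active in record Contact: type bool changed to string -> shifts the Order verdicts, not this decode
  field checksum in record Order: tag 2 changed to 15 -> shifts the Order verdicts, not this decode

decoded: FAILS_AT (payload, R1)


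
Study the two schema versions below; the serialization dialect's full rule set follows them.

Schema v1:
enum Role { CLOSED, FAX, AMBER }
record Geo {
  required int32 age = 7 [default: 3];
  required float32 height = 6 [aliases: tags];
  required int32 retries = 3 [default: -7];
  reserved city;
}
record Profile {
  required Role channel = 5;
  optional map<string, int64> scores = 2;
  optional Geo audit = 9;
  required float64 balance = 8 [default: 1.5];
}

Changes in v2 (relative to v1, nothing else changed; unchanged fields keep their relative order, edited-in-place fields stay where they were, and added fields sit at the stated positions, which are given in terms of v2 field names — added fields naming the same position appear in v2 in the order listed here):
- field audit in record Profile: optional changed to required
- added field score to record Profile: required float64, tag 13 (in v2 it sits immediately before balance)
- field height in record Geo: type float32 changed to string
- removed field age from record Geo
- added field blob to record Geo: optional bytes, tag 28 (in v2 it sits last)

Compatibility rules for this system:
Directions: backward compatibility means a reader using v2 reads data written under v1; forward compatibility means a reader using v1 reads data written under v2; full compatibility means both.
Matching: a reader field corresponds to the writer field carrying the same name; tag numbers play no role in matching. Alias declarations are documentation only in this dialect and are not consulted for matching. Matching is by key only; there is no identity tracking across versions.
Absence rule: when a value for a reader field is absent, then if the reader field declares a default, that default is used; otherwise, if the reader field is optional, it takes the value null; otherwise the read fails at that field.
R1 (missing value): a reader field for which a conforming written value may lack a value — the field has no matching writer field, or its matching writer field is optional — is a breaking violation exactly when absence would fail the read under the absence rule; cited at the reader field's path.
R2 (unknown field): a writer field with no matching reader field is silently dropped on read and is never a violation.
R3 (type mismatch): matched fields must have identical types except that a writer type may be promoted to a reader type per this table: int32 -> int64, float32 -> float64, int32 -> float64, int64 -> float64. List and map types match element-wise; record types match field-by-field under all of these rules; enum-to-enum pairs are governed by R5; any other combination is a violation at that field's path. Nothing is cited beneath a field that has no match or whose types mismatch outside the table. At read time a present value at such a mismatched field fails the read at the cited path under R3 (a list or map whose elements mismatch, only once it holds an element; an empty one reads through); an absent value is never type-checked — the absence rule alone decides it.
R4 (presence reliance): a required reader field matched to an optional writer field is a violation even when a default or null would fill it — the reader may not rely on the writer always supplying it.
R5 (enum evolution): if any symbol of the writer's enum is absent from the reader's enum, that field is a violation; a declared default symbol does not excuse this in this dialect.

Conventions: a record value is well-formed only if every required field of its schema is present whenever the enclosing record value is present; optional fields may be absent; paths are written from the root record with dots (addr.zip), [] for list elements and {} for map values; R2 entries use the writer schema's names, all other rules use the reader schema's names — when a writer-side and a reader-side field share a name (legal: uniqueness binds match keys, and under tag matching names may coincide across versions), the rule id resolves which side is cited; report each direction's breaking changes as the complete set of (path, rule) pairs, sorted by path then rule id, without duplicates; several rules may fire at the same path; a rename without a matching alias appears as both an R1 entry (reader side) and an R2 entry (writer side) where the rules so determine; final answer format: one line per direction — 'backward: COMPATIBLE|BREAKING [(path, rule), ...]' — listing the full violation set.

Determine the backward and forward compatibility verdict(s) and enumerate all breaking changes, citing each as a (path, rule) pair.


backward: BREAKING [(audit, R1), (audit, R4), (audit.height, R3), (score, R1)]; forward: BREAKING [(audit.height, R3)]

arrows below run writer -> reader for Profile
backward on Profile — v2 reading data written by v1:
  channel: Role -> Role, writer required; from channel
  scores: map<string, int64> -> map<string, int64>, writer optional; from scores
  audit: Geo -> Geo, writer optional; from audit
  no writer field matches reader score
  balance: float64 -> float64, writer required; from balance
  audit.height: float32 -> string, writer required; from audit.height
  audit.retries: int32 -> int32, writer required; from audit.retries
  no writer field matches reader audit.blob
  writer field audit.age has no reader counterpart
  violation R1 at audit
  violation R4 at audit
  violation R3 at audit.height
  violation R1 at score
  => backward: BREAKING (4)
forward on Profile — v1 reading data written by v2:
  channel: Role -> Role, writer required; from channel
  scores: map<string, int64> -> map<string, int64>, writer optional; from scores
  audit: Geo -> Geo, writer required; from audit
  balance: float64 -> float64, writer required; from balance
  writer field score has no reader counterpart
  no writer field matches reader audit.age
  audit.height: string -> float32, writer required; from audit.height
  audit.retries: int32 -> int32, writer required; from audit.retries
  writer field audit.blob has no reader counterpart
  violation R3 at audit.height
  => forward: BREAKING (1)


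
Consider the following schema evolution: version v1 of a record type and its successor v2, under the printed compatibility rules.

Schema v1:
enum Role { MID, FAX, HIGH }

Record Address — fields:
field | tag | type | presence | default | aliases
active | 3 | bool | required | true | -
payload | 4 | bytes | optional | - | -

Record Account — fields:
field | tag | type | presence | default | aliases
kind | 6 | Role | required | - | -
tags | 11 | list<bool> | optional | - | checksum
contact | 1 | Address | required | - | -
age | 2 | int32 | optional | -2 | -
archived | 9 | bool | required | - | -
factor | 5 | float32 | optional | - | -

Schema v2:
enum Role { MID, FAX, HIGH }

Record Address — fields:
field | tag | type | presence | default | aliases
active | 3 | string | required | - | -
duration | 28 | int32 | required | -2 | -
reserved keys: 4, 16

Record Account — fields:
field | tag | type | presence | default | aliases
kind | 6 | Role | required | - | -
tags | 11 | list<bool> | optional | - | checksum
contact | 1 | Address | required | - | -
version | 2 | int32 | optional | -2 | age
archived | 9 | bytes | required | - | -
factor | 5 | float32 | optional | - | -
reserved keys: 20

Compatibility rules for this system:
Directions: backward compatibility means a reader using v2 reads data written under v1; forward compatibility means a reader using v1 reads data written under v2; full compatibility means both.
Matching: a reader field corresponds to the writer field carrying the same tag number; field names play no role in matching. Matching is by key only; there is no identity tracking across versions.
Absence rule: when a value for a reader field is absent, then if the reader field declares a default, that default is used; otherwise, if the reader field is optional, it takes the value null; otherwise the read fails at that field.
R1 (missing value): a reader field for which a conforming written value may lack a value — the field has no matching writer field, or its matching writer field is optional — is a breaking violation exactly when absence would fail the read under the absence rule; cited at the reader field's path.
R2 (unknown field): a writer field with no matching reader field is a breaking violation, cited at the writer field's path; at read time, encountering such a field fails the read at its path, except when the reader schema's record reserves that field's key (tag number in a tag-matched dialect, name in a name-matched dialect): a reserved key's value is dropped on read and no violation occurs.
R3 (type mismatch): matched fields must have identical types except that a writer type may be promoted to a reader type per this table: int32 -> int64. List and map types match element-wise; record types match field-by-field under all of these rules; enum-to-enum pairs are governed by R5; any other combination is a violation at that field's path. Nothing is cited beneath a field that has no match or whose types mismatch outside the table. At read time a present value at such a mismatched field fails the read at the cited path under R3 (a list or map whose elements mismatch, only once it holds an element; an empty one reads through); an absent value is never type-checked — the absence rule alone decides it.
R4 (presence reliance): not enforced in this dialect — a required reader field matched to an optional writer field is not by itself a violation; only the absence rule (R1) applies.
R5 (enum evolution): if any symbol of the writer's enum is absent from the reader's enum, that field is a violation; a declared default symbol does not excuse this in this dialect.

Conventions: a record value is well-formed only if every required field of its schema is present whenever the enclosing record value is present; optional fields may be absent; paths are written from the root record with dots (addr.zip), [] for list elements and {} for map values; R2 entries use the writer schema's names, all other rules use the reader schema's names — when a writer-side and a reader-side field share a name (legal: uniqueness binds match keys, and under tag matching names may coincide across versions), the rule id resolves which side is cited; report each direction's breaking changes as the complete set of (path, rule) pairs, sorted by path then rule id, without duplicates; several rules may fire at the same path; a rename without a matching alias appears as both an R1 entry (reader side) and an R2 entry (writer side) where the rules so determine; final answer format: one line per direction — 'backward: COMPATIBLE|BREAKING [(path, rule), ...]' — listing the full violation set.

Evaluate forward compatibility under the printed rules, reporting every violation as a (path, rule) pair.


the writer's type comes first in each Account pair
forward pass over Account, reader schema v1, writer schema v2:
  kind <- kind (Role -> Role, writer required)
  tags <- tags (list<bool> -> list<bool>, writer optional)
  contact <- contact (Address -> Address, writer required)
  age <- version (int32 -> int32, writer optional)
  archived <- archived (bytes -> bool, writer required)
  factor <- factor (float32 -> float32, writer optional)
  contact.active <- contact.active (string -> bool, writer required)
  contact.payload: no writer-side match
  contact.duration (writer side), unknown to reader
  breaking: (archived, R3)
  breaking: (contact.active, R3)
  breaking: (contact.duration, R2)
  forward on Account therefore BREAKING (3)
the other Account changes do not affect what is asked:
  renamed field age to version in record Account (alias age declared on the renamed field) -> inert for the asked Account verdict: nothing fires
  removed field payload from record Address (its key 4 joins the reserved list) -> inert for the asked Account verdict: nothing fires

forward: BREAKING [(archived, R3), (contact.active, R3), (contact.duration, R2)]


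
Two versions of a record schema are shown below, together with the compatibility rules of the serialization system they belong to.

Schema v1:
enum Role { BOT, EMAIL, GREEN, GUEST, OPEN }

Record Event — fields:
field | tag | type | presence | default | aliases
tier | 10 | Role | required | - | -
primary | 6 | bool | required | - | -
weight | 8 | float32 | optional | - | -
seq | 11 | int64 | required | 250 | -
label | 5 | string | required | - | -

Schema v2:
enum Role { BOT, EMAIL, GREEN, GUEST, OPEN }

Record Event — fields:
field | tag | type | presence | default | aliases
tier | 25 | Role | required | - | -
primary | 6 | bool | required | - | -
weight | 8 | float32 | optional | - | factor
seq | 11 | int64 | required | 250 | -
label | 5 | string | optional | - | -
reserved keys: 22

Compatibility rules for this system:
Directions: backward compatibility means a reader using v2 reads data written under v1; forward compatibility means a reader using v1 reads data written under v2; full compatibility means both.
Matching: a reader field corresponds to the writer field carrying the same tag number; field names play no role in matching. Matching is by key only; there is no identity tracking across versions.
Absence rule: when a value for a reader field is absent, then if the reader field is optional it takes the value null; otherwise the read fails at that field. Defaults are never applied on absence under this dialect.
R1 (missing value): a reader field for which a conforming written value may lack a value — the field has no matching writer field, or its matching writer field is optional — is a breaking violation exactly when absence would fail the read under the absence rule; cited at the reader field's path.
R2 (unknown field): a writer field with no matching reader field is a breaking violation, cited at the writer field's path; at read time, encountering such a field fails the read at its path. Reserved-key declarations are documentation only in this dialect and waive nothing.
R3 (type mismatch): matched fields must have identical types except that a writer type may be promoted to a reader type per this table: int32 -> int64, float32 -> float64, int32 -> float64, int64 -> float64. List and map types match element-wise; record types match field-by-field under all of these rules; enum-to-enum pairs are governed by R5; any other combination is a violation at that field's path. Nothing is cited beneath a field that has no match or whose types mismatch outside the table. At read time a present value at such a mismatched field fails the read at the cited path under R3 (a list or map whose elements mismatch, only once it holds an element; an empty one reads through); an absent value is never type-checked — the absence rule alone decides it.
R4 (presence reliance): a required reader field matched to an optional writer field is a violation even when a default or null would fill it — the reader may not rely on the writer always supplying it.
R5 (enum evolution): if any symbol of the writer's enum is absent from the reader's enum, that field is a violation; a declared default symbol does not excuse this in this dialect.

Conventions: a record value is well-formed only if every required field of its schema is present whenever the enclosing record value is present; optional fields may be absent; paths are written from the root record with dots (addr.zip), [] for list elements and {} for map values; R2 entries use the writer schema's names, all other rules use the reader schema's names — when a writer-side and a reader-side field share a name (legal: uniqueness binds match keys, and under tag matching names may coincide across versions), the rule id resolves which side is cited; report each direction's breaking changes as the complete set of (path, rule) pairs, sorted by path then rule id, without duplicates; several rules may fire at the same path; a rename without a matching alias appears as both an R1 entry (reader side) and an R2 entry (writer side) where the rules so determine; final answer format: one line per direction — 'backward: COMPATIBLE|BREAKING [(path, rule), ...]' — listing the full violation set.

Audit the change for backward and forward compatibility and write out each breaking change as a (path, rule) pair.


backward: BREAKING [(tier, R1), (tier, R2)]; forward: BREAKING [(label, R1), (label, R4), (tier, R1), (tier, R2)]

each type pair in Event: writer, then reader
backward pass over Event, reader schema v2, writer schema v1:
  tier: no writer-side match
  writer required, bool -> bool: reader primary maps from writer primary
  writer optional, float32 -> float32: reader weight maps from writer weight
  writer required, int64 -> int64: reader seq maps from writer seq
  writer required, string -> string: reader label maps from writer label
  leftover writer field: tier
  violation R1 at tier
  violation R2 at tier
  => backward verdict for Event: BREAKING, 2 violation(s)
forward pass over Event, reader schema v1, writer schema v2:
  tier: no writer-side match
  writer required, bool -> bool: reader primary maps from writer primary
  writer optional, float32 -> float32: reader weight maps from writer weight
  writer required, int64 -> int64: reader seq maps from writer seq
  writer optional, string -> string: reader label maps from writer label
  leftover writer field: tier
  violation R1 at label
  violation R4 at label
  violation R1 at tier
  violation R2 at tier
  => forward verdict for Event: BREAKING, 4 violation(s)


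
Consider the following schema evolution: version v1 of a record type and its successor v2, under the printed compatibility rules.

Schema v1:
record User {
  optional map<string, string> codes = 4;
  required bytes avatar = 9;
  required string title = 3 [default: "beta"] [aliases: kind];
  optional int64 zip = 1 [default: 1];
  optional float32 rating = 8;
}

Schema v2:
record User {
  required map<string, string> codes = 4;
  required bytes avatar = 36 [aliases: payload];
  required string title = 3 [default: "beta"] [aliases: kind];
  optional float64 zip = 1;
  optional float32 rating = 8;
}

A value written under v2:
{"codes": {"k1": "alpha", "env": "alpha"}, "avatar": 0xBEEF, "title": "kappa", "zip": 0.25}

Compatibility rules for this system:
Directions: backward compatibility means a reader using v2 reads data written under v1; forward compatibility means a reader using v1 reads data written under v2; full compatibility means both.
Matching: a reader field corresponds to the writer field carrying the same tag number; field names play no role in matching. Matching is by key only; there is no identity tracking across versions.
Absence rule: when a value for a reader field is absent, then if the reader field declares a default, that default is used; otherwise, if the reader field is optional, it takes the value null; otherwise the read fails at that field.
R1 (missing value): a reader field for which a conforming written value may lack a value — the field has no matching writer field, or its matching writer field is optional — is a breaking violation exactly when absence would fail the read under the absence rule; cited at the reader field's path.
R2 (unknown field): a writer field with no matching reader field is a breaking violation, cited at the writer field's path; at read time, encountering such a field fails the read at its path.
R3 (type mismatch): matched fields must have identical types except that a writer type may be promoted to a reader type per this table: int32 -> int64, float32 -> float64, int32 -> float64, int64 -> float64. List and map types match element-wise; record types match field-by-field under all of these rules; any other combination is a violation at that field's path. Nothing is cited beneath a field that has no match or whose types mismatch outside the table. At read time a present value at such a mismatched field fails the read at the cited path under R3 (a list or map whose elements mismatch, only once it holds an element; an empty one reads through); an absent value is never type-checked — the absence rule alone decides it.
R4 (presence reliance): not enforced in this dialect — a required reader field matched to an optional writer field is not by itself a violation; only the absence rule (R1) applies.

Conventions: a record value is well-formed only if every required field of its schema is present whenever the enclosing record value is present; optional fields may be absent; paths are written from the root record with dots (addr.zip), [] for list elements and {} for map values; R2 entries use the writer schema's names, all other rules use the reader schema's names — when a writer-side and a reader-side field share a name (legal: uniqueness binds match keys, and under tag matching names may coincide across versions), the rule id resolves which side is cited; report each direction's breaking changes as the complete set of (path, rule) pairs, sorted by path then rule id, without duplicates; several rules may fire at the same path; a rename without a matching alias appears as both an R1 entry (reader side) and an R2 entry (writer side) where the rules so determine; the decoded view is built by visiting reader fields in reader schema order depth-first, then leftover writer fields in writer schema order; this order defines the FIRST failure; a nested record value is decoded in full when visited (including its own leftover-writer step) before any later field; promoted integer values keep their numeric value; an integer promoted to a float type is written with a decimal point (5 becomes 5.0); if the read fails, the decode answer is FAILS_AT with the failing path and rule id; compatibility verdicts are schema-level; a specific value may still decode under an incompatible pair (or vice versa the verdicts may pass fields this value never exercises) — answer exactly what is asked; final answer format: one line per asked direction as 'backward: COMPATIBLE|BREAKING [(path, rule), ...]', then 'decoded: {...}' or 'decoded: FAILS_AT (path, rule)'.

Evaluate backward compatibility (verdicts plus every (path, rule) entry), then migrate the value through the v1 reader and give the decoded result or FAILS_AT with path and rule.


arrows below run writer -> reader for User
backward pass over User, reader schema v2, writer schema v1:
  map<string, string> -> map<string, string>, writer optional: codes aligns to codes
  avatar: no writer match
  string -> string, writer required: title aligns to title
  int64 -> float64, writer optional: zip aligns to zip
  float32 -> float32, writer optional: rating aligns to rating
  writer field avatar has no reader counterpart
  breaking: (avatar, R1)
  breaking: (avatar, R2)
  breaking: (codes, R1)
  => 3 violation(s): backward is BREAKING for User
decode (reader v1):
  codes := {"k1": "alpha", "env": "alpha"}
  read fails at avatar under R1 (no fill)
  => FAILS_AT (avatar, R1)
the other User changes do not affect what is asked:
  field zip in record User: type int64 changed to float64 (its default is dropped) -> matters only for User's forward compatibility — outside the asked direction

backward: BREAKING [(avatar, R1), (avatar, R2), (codes, R1)]; decoded: FAILS_AT (avatar, R1)


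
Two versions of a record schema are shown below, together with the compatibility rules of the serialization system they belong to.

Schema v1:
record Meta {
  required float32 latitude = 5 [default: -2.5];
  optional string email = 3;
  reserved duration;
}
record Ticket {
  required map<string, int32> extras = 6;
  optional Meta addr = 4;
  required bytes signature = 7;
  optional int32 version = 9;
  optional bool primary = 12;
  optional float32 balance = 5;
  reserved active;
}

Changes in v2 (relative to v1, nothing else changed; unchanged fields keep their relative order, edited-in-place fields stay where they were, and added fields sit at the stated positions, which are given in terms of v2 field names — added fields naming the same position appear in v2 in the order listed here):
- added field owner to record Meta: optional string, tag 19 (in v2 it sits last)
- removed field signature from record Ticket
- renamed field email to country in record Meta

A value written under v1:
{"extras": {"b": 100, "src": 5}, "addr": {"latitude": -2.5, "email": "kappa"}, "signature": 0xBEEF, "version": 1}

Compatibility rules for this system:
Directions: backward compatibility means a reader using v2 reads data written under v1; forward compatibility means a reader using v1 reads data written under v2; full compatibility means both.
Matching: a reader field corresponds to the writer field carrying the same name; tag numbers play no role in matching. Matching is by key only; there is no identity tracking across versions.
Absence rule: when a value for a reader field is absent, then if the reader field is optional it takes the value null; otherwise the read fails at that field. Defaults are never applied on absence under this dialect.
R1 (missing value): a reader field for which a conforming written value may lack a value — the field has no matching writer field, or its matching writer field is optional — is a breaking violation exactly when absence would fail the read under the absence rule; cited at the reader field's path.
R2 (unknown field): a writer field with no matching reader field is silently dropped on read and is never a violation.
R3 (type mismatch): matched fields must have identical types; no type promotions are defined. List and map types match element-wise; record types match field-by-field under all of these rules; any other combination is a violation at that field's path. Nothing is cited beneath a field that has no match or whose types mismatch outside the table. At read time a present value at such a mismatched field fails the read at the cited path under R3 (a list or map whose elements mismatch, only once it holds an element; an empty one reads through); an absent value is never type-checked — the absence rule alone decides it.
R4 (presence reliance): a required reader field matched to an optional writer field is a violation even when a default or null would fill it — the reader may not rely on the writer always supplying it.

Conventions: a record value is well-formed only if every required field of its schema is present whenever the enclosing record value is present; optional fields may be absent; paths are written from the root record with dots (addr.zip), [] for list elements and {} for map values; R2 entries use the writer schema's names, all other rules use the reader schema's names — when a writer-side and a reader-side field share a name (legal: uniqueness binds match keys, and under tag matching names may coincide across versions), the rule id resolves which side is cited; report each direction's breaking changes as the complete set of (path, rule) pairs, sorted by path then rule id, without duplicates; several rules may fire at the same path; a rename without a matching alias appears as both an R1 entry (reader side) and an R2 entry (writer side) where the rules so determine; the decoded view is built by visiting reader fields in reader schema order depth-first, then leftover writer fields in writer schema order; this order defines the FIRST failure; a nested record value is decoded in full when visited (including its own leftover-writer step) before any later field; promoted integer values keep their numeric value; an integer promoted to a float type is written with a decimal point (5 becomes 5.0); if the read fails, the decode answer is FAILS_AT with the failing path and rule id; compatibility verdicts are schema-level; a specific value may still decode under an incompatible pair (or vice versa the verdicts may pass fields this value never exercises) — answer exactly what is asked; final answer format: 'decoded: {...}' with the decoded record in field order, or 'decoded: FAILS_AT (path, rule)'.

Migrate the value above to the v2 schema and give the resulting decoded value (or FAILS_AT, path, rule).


each type pair in Ticket: writer, then reader
migrating the Ticket value to v2:
  extras := {"b": 100, "src": 5}
  addr.latitude := -2.5
  addr.country := null (not supplied -> null)
  addr.owner := null (not supplied -> null)
  writer addr.email: unmatched, discarded
  version := 1
  primary := null (not supplied -> null)
  balance := null (not supplied -> null)
  writer signature: unmatched, discarded
  => decoded: {"extras": {"b": 100, "src": 5}, "addr": {"latitude": -2.5, "country": null, "owner": null}, "version": 1, "primary": null, "balance": null}

decoded: {"extras": {"b": 100, "src": 5}, "addr": {"latitude": -2.5, "country": null, "owner": null}, "version": 1, "primary": null, "balance": null}


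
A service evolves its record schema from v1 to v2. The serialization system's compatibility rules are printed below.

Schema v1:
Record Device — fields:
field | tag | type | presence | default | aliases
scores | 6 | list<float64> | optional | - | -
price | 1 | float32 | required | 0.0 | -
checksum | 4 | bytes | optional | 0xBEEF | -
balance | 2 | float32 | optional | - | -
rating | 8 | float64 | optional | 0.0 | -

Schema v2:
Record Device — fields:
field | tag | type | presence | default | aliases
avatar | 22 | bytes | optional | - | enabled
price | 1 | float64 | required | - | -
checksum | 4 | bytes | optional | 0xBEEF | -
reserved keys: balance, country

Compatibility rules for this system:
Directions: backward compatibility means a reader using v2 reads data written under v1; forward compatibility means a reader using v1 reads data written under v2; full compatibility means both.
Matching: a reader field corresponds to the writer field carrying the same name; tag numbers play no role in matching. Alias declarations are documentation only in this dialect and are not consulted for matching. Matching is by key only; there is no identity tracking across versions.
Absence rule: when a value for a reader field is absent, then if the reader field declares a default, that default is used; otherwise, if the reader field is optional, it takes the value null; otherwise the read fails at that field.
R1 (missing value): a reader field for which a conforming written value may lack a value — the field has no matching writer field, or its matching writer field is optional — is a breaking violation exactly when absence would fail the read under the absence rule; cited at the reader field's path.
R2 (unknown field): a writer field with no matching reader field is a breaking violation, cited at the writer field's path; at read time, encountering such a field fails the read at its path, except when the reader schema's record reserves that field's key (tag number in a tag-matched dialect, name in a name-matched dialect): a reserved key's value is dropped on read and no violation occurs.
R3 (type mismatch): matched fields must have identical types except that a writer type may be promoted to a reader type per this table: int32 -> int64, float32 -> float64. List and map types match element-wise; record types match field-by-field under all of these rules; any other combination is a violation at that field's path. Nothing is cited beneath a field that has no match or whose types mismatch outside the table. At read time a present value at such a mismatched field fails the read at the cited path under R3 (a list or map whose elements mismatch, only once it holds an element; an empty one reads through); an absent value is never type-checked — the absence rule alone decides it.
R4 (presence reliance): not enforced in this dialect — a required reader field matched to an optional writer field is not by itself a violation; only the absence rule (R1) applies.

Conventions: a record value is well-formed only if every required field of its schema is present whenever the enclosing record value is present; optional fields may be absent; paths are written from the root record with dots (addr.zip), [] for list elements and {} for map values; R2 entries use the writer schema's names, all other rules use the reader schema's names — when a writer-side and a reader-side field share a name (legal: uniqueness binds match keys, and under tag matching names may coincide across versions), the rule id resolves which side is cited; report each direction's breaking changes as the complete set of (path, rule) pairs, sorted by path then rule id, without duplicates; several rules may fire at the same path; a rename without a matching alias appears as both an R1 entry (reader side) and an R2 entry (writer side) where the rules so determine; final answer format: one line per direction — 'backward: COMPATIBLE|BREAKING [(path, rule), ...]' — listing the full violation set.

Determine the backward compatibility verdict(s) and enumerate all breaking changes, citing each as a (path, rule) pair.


backward: BREAKING [(rating, R2), (scores, R2)]

arrows below run writer -> reader for Device
checking backward for Device: reader v2 against writer v1:
  avatar has no writer counterpart
  price: float32 -> float64, writer required; from price
  checksum: bytes -> bytes, writer optional; from checksum
  writer field scores has no reader counterpart
  writer field balance has no reader counterpart
  writer field rating has no reader counterpart
  R2 fires at rating
  R2 fires at scores
  => 2 violation(s): backward is BREAKING for Device
ruling out the remaining Device differences:
  field price in record Device: type float32 changed to float64 (its default is dropped) -> its effect on Device is confined to the forward direction, not asked
  added field avatar to record Device: optional bytes, tag 22 (in v2 it sits immediately before price) -> its effect on Device is confined to the forward direction, not asked
  removed field balance from record Device (its key "balance" joins the reserved list) -> inert for the asked Device verdict: nothing fires


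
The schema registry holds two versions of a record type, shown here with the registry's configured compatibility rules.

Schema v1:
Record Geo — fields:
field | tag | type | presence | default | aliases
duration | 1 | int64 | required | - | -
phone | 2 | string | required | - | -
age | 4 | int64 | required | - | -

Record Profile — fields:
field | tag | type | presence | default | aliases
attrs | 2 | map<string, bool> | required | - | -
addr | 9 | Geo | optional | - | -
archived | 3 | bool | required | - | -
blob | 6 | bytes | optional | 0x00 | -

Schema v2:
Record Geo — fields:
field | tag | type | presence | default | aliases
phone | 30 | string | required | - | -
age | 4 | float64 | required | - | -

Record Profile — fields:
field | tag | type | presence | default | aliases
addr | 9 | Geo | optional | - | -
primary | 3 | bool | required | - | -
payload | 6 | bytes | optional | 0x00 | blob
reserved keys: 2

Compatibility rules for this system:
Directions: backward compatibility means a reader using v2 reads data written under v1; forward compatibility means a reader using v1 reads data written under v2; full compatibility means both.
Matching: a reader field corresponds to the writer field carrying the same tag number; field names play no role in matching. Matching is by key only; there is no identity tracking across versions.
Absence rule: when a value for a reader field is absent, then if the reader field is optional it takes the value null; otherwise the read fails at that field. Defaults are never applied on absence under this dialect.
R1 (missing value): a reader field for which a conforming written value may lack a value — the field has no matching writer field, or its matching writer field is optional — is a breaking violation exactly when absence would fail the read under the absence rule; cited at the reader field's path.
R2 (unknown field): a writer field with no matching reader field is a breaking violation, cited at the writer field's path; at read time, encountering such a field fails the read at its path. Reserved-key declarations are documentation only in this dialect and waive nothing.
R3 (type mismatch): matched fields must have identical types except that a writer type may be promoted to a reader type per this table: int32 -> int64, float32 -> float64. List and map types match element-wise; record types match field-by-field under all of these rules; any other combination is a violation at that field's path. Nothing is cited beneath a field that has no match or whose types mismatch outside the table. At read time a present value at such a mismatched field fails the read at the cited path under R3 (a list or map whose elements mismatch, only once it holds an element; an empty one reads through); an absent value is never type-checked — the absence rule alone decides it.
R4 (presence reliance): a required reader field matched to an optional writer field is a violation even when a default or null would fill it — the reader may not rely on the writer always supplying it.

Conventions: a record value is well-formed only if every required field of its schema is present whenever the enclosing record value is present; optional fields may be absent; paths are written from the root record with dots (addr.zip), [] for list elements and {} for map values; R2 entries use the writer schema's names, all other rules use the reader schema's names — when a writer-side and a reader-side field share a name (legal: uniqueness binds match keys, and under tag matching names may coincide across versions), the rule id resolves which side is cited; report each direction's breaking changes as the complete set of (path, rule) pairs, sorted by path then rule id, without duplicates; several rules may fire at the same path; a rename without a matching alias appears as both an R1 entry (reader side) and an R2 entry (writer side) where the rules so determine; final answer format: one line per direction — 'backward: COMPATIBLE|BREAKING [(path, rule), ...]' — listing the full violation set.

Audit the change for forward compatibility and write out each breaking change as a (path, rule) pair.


the writer's type comes first in each Profile pair
forward analysis of Profile with v1 as reader and v2 as writer:
  attrs has no writer counterpart
  addr <- addr (Geo -> Geo, writer optional)
  archived <- primary (bool -> bool, writer required)
  blob <- payload (bytes -> bytes, writer optional)
  addr.duration has no writer counterpart
  addr.phone has no writer counterpart
  addr.age <- addr.age (float64 -> int64, writer required)
  writer field addr.phone has no reader counterpart
  R3 fires at addr.age
  R1 fires at addr.duration
  R1 fires at addr.phone
  R2 fires at addr.phone
  R1 fires at attrs
  => 5 violation(s): forward is BREAKING for Profile
ruling out the remaining Profile differences:
  renamed field blob to payload in record Profile (alias blob declared on the renamed field) -> fires no rule on Profile, leaving the asked answer as it is
  renamed field archived to primary in record Profile -> fires no rule on Profile, leaving the asked answer as it is

forward: BREAKING [(addr.age, R3), (addr.duration, R1), (addr.phone, R1), (addr.phone, R2), (attrs, R1)]
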